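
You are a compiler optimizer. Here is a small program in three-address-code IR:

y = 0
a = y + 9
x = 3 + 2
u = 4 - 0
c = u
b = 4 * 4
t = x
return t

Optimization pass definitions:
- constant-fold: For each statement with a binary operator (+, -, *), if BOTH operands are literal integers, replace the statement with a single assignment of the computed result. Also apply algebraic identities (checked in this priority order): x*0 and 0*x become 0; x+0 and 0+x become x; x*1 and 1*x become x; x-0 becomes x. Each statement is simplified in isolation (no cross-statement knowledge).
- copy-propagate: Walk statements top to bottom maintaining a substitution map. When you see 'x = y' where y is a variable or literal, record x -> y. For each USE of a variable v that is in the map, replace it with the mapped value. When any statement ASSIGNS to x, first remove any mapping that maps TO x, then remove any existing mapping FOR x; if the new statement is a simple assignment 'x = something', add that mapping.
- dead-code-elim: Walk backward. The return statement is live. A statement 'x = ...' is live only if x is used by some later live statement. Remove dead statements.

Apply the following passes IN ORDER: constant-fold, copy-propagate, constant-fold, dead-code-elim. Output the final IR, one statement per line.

Answer: return 5

Derivation:
Initial IR:
  y = 0
  a = y + 9
  x = 3 + 2
  u = 4 - 0
  c = u
  b = 4 * 4
  t = x
  return t
After constant-fold (8 stmts):
  y = 0
  a = y + 9
  x = 5
  u = 4
  c = u
  b = 16
  t = x
  return t
After copy-propagate (8 stmts):
  y = 0
  a = 0 + 9
  x = 5
  u = 4
  c = 4
  b = 16
  t = 5
  return 5
After constant-fold (8 stmts):
  y = 0
  a = 9
  x = 5
  u = 4
  c = 4
  b = 16
  t = 5
  return 5
After dead-code-elim (1 stmts):
  return 5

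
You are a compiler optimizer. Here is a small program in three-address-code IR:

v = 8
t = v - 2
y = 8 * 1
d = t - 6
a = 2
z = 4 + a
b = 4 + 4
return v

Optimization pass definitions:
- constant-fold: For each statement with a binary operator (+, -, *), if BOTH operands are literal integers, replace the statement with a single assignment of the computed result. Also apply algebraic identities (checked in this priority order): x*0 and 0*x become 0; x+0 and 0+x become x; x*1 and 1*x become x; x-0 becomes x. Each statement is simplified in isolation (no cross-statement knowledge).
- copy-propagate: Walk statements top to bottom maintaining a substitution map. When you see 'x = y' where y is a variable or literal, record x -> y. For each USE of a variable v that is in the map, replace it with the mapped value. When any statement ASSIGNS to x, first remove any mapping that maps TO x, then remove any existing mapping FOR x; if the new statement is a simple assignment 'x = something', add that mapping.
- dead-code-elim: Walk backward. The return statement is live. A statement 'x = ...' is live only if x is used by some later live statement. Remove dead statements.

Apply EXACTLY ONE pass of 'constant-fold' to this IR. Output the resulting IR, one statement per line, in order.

Answer: v = 8
t = v - 2
y = 8
d = t - 6
a = 2
z = 4 + a
b = 8
return v

Derivation:
Applying constant-fold statement-by-statement:
  [1] v = 8  (unchanged)
  [2] t = v - 2  (unchanged)
  [3] y = 8 * 1  -> y = 8
  [4] d = t - 6  (unchanged)
  [5] a = 2  (unchanged)
  [6] z = 4 + a  (unchanged)
  [7] b = 4 + 4  -> b = 8
  [8] return v  (unchanged)
Result (8 stmts):
  v = 8
  t = v - 2
  y = 8
  d = t - 6
  a = 2
  z = 4 + a
  b = 8
  return v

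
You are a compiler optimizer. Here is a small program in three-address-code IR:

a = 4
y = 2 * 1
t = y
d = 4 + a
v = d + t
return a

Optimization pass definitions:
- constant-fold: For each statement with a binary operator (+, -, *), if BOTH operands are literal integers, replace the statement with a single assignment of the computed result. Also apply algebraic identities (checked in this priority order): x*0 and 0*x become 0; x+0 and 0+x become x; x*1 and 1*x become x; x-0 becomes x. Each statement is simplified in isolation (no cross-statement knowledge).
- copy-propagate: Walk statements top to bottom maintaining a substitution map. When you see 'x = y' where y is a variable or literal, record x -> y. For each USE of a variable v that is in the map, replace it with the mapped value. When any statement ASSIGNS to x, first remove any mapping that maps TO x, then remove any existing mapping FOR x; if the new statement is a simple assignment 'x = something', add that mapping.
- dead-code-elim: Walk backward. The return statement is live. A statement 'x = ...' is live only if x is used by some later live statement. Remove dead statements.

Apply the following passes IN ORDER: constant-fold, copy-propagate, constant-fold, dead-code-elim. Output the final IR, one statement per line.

Answer: return 4

Derivation:
Initial IR:
  a = 4
  y = 2 * 1
  t = y
  d = 4 + a
  v = d + t
  return a
After constant-fold (6 stmts):
  a = 4
  y = 2
  t = y
  d = 4 + a
  v = d + t
  return a
After copy-propagate (6 stmts):
  a = 4
  y = 2
  t = 2
  d = 4 + 4
  v = d + 2
  return 4
After constant-fold (6 stmts):
  a = 4
  y = 2
  t = 2
  d = 8
  v = d + 2
  return 4
After dead-code-elim (1 stmts):
  return 4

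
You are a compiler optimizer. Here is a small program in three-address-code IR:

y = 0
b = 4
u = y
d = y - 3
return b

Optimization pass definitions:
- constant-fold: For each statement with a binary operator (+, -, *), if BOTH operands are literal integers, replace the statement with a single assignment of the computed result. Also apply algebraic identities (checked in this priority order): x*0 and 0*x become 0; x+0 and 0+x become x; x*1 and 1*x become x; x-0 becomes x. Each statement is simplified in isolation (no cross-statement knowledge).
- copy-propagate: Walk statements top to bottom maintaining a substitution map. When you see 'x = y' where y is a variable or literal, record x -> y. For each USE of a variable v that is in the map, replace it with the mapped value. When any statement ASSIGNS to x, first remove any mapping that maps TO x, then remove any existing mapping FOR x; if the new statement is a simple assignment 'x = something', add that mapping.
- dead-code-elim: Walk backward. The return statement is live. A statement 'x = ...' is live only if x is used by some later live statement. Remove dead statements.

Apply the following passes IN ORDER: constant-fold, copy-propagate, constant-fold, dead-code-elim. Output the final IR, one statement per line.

Initial IR:
  y = 0
  b = 4
  u = y
  d = y - 3
  return b
After constant-fold (5 stmts):
  y = 0
  b = 4
  u = y
  d = y - 3
  return b
After copy-propagate (5 stmts):
  y = 0
  b = 4
  u = 0
  d = 0 - 3
  return 4
After constant-fold (5 stmts):
  y = 0
  b = 4
  u = 0
  d = -3
  return 4
After dead-code-elim (1 stmts):
  return 4

Answer: return 4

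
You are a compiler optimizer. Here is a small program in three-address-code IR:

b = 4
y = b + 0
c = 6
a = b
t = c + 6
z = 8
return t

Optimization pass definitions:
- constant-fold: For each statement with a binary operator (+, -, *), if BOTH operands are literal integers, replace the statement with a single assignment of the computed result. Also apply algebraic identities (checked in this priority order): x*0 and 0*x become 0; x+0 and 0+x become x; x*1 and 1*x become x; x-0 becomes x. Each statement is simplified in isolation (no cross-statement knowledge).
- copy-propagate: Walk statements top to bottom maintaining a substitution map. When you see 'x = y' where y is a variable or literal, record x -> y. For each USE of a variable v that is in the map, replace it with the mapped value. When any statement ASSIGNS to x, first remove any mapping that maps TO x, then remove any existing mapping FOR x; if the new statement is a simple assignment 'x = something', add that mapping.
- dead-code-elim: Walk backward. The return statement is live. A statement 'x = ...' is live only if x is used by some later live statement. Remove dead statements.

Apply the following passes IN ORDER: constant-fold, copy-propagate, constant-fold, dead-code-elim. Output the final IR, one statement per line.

Initial IR:
  b = 4
  y = b + 0
  c = 6
  a = b
  t = c + 6
  z = 8
  return t
After constant-fold (7 stmts):
  b = 4
  y = b
  c = 6
  a = b
  t = c + 6
  z = 8
  return t
After copy-propagate (7 stmts):
  b = 4
  y = 4
  c = 6
  a = 4
  t = 6 + 6
  z = 8
  return t
After constant-fold (7 stmts):
  b = 4
  y = 4
  c = 6
  a = 4
  t = 12
  z = 8
  return t
After dead-code-elim (2 stmts):
  t = 12
  return t

Answer: t = 12
return t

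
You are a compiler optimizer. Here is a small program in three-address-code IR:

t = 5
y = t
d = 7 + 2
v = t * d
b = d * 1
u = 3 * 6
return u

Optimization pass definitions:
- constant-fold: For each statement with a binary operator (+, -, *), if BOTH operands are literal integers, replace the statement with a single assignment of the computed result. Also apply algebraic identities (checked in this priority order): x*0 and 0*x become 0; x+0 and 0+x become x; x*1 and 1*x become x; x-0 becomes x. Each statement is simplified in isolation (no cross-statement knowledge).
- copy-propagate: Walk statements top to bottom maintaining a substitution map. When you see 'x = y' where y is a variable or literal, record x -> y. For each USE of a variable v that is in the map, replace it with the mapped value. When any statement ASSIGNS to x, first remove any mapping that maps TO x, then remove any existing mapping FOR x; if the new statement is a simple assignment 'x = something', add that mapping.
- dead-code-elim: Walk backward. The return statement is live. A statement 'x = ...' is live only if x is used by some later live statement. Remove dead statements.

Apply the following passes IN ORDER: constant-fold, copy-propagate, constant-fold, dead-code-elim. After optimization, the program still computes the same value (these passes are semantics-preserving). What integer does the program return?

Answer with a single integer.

Answer: 18

Derivation:
Initial IR:
  t = 5
  y = t
  d = 7 + 2
  v = t * d
  b = d * 1
  u = 3 * 6
  return u
After constant-fold (7 stmts):
  t = 5
  y = t
  d = 9
  v = t * d
  b = d
  u = 18
  return u
After copy-propagate (7 stmts):
  t = 5
  y = 5
  d = 9
  v = 5 * 9
  b = 9
  u = 18
  return 18
After constant-fold (7 stmts):
  t = 5
  y = 5
  d = 9
  v = 45
  b = 9
  u = 18
  return 18
After dead-code-elim (1 stmts):
  return 18
Evaluate:
  t = 5  =>  t = 5
  y = t  =>  y = 5
  d = 7 + 2  =>  d = 9
  v = t * d  =>  v = 45
  b = d * 1  =>  b = 9
  u = 3 * 6  =>  u = 18
  return u = 18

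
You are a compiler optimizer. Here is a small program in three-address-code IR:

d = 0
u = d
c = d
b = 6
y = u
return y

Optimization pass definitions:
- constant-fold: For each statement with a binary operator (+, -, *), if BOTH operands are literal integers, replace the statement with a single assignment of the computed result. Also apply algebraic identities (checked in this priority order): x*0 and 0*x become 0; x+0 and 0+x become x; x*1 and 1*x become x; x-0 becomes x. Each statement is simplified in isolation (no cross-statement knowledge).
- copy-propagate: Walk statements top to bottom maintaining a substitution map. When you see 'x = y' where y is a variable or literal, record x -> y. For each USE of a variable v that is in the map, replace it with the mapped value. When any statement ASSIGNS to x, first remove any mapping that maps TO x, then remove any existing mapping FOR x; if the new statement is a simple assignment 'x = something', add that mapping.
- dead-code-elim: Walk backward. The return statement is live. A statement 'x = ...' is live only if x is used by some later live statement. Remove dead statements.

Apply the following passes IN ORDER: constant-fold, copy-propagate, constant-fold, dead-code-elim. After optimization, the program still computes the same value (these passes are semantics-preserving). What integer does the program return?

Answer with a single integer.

Initial IR:
  d = 0
  u = d
  c = d
  b = 6
  y = u
  return y
After constant-fold (6 stmts):
  d = 0
  u = d
  c = d
  b = 6
  y = u
  return y
After copy-propagate (6 stmts):
  d = 0
  u = 0
  c = 0
  b = 6
  y = 0
  return 0
After constant-fold (6 stmts):
  d = 0
  u = 0
  c = 0
  b = 6
  y = 0
  return 0
After dead-code-elim (1 stmts):
  return 0
Evaluate:
  d = 0  =>  d = 0
  u = d  =>  u = 0
  c = d  =>  c = 0
  b = 6  =>  b = 6
  y = u  =>  y = 0
  return y = 0

Answer: 0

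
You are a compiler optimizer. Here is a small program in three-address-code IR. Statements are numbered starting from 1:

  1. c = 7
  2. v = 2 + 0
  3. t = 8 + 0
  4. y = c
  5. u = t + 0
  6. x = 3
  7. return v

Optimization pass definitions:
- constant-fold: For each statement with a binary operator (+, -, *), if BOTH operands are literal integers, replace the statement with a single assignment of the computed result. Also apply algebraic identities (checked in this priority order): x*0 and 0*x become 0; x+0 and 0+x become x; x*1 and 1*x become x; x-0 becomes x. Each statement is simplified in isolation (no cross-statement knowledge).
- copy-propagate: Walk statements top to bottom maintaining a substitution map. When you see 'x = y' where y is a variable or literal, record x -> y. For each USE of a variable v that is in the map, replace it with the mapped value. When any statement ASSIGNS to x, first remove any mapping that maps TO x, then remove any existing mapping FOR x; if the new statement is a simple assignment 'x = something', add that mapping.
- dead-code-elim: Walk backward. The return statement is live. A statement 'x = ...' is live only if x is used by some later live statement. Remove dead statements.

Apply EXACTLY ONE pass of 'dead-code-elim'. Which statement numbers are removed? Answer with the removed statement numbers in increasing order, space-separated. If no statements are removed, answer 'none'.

Answer: 1 3 4 5 6

Derivation:
Backward liveness scan:
Stmt 1 'c = 7': DEAD (c not in live set [])
Stmt 2 'v = 2 + 0': KEEP (v is live); live-in = []
Stmt 3 't = 8 + 0': DEAD (t not in live set ['v'])
Stmt 4 'y = c': DEAD (y not in live set ['v'])
Stmt 5 'u = t + 0': DEAD (u not in live set ['v'])
Stmt 6 'x = 3': DEAD (x not in live set ['v'])
Stmt 7 'return v': KEEP (return); live-in = ['v']
Removed statement numbers: [1, 3, 4, 5, 6]
Surviving IR:
  v = 2 + 0
  return v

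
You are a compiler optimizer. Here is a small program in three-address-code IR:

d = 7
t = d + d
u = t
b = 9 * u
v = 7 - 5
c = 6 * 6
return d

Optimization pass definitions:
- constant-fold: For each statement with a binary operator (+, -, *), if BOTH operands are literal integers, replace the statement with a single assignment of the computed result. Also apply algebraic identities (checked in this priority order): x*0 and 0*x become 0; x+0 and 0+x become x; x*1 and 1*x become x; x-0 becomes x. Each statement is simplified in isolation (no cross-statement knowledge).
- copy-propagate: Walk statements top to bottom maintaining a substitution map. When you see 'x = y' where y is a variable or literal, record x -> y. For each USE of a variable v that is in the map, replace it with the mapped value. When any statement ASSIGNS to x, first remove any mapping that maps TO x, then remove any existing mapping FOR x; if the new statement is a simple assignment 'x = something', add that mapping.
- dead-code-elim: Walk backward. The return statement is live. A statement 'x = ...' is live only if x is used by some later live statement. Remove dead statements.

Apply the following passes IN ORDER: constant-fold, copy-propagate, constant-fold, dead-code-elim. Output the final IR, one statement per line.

Answer: return 7

Derivation:
Initial IR:
  d = 7
  t = d + d
  u = t
  b = 9 * u
  v = 7 - 5
  c = 6 * 6
  return d
After constant-fold (7 stmts):
  d = 7
  t = d + d
  u = t
  b = 9 * u
  v = 2
  c = 36
  return d
After copy-propagate (7 stmts):
  d = 7
  t = 7 + 7
  u = t
  b = 9 * t
  v = 2
  c = 36
  return 7
After constant-fold (7 stmts):
  d = 7
  t = 14
  u = t
  b = 9 * t
  v = 2
  c = 36
  return 7
After dead-code-elim (1 stmts):
  return 7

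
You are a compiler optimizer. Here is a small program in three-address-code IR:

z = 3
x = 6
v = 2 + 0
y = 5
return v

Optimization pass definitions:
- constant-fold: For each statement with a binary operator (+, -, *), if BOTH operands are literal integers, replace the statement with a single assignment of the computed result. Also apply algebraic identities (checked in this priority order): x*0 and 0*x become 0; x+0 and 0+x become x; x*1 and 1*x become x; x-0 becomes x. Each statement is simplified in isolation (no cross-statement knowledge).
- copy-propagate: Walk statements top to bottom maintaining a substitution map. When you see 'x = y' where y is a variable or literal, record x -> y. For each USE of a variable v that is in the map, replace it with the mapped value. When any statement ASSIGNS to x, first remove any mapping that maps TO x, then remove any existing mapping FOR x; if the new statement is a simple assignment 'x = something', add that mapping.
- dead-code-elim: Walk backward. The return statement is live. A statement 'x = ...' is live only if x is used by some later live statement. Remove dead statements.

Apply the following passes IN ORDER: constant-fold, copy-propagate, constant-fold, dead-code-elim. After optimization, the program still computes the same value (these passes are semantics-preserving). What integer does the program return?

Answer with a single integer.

Initial IR:
  z = 3
  x = 6
  v = 2 + 0
  y = 5
  return v
After constant-fold (5 stmts):
  z = 3
  x = 6
  v = 2
  y = 5
  return v
After copy-propagate (5 stmts):
  z = 3
  x = 6
  v = 2
  y = 5
  return 2
After constant-fold (5 stmts):
  z = 3
  x = 6
  v = 2
  y = 5
  return 2
After dead-code-elim (1 stmts):
  return 2
Evaluate:
  z = 3  =>  z = 3
  x = 6  =>  x = 6
  v = 2 + 0  =>  v = 2
  y = 5  =>  y = 5
  return v = 2

Answer: 2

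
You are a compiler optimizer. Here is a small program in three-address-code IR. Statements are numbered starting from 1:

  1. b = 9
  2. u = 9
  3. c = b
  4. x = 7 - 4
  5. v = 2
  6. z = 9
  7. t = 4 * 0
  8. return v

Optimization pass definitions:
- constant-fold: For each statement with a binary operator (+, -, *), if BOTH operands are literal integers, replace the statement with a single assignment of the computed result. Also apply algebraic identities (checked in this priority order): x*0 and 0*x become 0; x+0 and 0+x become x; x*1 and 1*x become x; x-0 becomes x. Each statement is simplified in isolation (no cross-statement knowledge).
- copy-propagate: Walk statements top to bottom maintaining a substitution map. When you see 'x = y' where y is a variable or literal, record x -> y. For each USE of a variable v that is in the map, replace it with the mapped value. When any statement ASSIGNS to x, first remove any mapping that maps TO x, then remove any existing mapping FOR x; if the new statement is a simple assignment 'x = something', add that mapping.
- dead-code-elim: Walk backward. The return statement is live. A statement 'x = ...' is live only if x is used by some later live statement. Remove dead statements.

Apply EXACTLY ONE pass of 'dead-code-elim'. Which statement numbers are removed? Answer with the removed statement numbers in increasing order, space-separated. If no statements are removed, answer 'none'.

Answer: 1 2 3 4 6 7

Derivation:
Backward liveness scan:
Stmt 1 'b = 9': DEAD (b not in live set [])
Stmt 2 'u = 9': DEAD (u not in live set [])
Stmt 3 'c = b': DEAD (c not in live set [])
Stmt 4 'x = 7 - 4': DEAD (x not in live set [])
Stmt 5 'v = 2': KEEP (v is live); live-in = []
Stmt 6 'z = 9': DEAD (z not in live set ['v'])
Stmt 7 't = 4 * 0': DEAD (t not in live set ['v'])
Stmt 8 'return v': KEEP (return); live-in = ['v']
Removed statement numbers: [1, 2, 3, 4, 6, 7]
Surviving IR:
  v = 2
  return v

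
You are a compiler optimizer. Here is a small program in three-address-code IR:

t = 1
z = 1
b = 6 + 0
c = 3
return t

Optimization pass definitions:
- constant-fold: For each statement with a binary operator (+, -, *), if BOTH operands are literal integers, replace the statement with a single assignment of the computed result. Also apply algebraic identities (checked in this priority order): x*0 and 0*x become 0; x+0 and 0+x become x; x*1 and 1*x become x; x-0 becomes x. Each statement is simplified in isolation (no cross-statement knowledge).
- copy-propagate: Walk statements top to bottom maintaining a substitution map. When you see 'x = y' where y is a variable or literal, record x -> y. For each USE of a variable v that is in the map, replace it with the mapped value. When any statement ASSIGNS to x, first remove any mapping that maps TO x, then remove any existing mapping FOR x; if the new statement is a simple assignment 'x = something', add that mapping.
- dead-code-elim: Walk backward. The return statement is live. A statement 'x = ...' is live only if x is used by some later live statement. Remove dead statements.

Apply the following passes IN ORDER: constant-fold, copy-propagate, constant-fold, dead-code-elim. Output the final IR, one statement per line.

Answer: return 1

Derivation:
Initial IR:
  t = 1
  z = 1
  b = 6 + 0
  c = 3
  return t
After constant-fold (5 stmts):
  t = 1
  z = 1
  b = 6
  c = 3
  return t
After copy-propagate (5 stmts):
  t = 1
  z = 1
  b = 6
  c = 3
  return 1
After constant-fold (5 stmts):
  t = 1
  z = 1
  b = 6
  c = 3
  return 1
After dead-code-elim (1 stmts):
  return 1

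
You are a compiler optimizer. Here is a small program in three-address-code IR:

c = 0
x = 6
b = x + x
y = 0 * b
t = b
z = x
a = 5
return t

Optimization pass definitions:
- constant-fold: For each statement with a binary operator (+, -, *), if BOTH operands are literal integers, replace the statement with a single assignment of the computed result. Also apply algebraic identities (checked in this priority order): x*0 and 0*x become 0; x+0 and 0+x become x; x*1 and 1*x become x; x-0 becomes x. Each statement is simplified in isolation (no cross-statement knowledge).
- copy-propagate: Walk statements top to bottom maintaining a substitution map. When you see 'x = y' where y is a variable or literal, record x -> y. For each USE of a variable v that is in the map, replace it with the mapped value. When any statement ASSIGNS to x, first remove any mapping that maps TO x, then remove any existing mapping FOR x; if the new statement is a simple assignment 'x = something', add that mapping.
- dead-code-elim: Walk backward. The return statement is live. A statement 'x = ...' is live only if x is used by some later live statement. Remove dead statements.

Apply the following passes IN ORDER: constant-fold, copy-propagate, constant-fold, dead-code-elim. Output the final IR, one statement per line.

Initial IR:
  c = 0
  x = 6
  b = x + x
  y = 0 * b
  t = b
  z = x
  a = 5
  return t
After constant-fold (8 stmts):
  c = 0
  x = 6
  b = x + x
  y = 0
  t = b
  z = x
  a = 5
  return t
After copy-propagate (8 stmts):
  c = 0
  x = 6
  b = 6 + 6
  y = 0
  t = b
  z = 6
  a = 5
  return b
After constant-fold (8 stmts):
  c = 0
  x = 6
  b = 12
  y = 0
  t = b
  z = 6
  a = 5
  return b
After dead-code-elim (2 stmts):
  b = 12
  return b

Answer: b = 12
return b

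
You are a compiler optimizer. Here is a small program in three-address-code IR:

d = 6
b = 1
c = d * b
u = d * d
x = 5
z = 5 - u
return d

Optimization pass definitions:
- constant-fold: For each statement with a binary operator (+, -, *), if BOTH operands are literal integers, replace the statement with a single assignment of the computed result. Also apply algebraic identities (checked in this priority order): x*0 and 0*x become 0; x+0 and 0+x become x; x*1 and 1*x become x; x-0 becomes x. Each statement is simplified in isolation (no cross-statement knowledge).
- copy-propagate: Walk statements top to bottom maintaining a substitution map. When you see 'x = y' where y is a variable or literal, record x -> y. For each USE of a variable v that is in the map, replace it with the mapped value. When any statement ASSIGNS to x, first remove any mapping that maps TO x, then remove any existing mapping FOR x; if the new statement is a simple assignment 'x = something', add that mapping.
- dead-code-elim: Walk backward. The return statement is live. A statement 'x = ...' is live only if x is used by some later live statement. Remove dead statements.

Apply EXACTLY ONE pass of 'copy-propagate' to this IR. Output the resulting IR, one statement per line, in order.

Applying copy-propagate statement-by-statement:
  [1] d = 6  (unchanged)
  [2] b = 1  (unchanged)
  [3] c = d * b  -> c = 6 * 1
  [4] u = d * d  -> u = 6 * 6
  [5] x = 5  (unchanged)
  [6] z = 5 - u  (unchanged)
  [7] return d  -> return 6
Result (7 stmts):
  d = 6
  b = 1
  c = 6 * 1
  u = 6 * 6
  x = 5
  z = 5 - u
  return 6

Answer: d = 6
b = 1
c = 6 * 1
u = 6 * 6
x = 5
z = 5 - u
return 6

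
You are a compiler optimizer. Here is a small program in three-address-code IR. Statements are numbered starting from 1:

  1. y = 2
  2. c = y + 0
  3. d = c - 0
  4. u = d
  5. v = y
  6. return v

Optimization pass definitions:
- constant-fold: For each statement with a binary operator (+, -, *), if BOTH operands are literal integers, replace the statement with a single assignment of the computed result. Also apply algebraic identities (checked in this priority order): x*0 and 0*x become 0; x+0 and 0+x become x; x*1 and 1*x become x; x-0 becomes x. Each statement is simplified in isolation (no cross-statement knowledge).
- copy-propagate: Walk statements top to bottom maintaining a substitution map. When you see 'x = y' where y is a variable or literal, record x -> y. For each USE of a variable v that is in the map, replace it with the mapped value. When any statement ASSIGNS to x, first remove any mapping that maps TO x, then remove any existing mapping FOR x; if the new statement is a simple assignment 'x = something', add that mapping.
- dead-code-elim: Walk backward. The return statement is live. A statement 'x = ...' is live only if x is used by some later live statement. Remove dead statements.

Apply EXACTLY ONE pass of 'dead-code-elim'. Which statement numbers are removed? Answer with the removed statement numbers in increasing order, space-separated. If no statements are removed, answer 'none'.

Backward liveness scan:
Stmt 1 'y = 2': KEEP (y is live); live-in = []
Stmt 2 'c = y + 0': DEAD (c not in live set ['y'])
Stmt 3 'd = c - 0': DEAD (d not in live set ['y'])
Stmt 4 'u = d': DEAD (u not in live set ['y'])
Stmt 5 'v = y': KEEP (v is live); live-in = ['y']
Stmt 6 'return v': KEEP (return); live-in = ['v']
Removed statement numbers: [2, 3, 4]
Surviving IR:
  y = 2
  v = y
  return v

Answer: 2 3 4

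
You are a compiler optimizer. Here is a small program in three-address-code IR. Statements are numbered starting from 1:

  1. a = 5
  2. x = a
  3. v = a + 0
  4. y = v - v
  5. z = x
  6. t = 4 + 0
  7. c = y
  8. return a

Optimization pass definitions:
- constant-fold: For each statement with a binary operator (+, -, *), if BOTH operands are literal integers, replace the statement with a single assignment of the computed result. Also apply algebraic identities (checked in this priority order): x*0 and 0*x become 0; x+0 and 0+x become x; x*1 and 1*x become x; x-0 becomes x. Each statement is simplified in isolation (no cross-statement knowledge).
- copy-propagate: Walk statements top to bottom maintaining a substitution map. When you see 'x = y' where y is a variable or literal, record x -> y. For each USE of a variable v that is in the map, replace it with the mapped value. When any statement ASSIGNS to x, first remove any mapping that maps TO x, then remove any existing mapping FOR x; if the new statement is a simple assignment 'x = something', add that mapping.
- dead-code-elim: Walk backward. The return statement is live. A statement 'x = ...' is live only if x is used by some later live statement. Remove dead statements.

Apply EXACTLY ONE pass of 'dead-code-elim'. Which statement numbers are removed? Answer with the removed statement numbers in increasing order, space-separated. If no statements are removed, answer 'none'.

Backward liveness scan:
Stmt 1 'a = 5': KEEP (a is live); live-in = []
Stmt 2 'x = a': DEAD (x not in live set ['a'])
Stmt 3 'v = a + 0': DEAD (v not in live set ['a'])
Stmt 4 'y = v - v': DEAD (y not in live set ['a'])
Stmt 5 'z = x': DEAD (z not in live set ['a'])
Stmt 6 't = 4 + 0': DEAD (t not in live set ['a'])
Stmt 7 'c = y': DEAD (c not in live set ['a'])
Stmt 8 'return a': KEEP (return); live-in = ['a']
Removed statement numbers: [2, 3, 4, 5, 6, 7]
Surviving IR:
  a = 5
  return a

Answer: 2 3 4 5 6 7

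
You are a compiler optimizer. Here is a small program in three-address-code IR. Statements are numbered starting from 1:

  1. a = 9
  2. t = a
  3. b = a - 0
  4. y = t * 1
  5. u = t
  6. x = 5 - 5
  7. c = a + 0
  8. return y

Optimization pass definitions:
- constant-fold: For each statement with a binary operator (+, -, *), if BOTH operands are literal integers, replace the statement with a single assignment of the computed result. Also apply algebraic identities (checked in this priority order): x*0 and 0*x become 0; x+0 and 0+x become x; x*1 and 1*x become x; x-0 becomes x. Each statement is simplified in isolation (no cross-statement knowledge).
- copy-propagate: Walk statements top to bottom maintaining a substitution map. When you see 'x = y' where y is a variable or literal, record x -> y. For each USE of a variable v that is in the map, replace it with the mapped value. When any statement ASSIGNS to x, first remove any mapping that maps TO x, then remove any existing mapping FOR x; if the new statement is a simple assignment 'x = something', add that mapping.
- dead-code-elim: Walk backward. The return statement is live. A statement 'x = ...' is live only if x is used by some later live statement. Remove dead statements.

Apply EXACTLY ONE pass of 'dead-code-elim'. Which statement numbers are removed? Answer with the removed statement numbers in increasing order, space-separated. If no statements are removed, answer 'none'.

Backward liveness scan:
Stmt 1 'a = 9': KEEP (a is live); live-in = []
Stmt 2 't = a': KEEP (t is live); live-in = ['a']
Stmt 3 'b = a - 0': DEAD (b not in live set ['t'])
Stmt 4 'y = t * 1': KEEP (y is live); live-in = ['t']
Stmt 5 'u = t': DEAD (u not in live set ['y'])
Stmt 6 'x = 5 - 5': DEAD (x not in live set ['y'])
Stmt 7 'c = a + 0': DEAD (c not in live set ['y'])
Stmt 8 'return y': KEEP (return); live-in = ['y']
Removed statement numbers: [3, 5, 6, 7]
Surviving IR:
  a = 9
  t = a
  y = t * 1
  return y

Answer: 3 5 6 7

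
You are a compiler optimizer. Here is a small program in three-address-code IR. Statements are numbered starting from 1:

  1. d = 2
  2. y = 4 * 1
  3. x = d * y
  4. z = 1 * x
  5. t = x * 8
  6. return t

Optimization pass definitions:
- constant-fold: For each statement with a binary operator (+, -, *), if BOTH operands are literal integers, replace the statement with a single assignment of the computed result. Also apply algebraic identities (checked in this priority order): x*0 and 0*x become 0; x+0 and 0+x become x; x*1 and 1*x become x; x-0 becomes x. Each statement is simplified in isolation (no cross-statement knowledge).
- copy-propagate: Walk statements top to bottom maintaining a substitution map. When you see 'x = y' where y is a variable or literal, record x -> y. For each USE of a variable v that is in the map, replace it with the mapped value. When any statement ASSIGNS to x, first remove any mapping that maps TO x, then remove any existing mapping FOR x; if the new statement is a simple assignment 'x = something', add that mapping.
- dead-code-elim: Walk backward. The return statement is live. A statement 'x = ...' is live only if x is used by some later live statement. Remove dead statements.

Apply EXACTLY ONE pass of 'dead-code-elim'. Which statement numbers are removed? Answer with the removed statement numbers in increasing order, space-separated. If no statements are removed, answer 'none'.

Backward liveness scan:
Stmt 1 'd = 2': KEEP (d is live); live-in = []
Stmt 2 'y = 4 * 1': KEEP (y is live); live-in = ['d']
Stmt 3 'x = d * y': KEEP (x is live); live-in = ['d', 'y']
Stmt 4 'z = 1 * x': DEAD (z not in live set ['x'])
Stmt 5 't = x * 8': KEEP (t is live); live-in = ['x']
Stmt 6 'return t': KEEP (return); live-in = ['t']
Removed statement numbers: [4]
Surviving IR:
  d = 2
  y = 4 * 1
  x = d * y
  t = x * 8
  return t

Answer: 4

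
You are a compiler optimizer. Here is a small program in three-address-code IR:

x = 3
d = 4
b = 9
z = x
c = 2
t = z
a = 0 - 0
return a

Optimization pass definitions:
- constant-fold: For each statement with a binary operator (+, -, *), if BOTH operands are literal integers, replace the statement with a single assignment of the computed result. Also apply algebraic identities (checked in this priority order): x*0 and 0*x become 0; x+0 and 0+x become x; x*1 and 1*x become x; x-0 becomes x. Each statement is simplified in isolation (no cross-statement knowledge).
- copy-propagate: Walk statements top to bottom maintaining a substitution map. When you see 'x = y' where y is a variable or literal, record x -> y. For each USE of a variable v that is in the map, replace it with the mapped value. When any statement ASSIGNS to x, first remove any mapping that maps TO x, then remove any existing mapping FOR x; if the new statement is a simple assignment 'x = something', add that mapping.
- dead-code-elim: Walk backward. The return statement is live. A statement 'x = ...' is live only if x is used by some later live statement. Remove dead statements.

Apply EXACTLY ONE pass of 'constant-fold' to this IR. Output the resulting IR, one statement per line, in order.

Applying constant-fold statement-by-statement:
  [1] x = 3  (unchanged)
  [2] d = 4  (unchanged)
  [3] b = 9  (unchanged)
  [4] z = x  (unchanged)
  [5] c = 2  (unchanged)
  [6] t = z  (unchanged)
  [7] a = 0 - 0  -> a = 0
  [8] return a  (unchanged)
Result (8 stmts):
  x = 3
  d = 4
  b = 9
  z = x
  c = 2
  t = z
  a = 0
  return a

Answer: x = 3
d = 4
b = 9
z = x
c = 2
t = z
a = 0
return a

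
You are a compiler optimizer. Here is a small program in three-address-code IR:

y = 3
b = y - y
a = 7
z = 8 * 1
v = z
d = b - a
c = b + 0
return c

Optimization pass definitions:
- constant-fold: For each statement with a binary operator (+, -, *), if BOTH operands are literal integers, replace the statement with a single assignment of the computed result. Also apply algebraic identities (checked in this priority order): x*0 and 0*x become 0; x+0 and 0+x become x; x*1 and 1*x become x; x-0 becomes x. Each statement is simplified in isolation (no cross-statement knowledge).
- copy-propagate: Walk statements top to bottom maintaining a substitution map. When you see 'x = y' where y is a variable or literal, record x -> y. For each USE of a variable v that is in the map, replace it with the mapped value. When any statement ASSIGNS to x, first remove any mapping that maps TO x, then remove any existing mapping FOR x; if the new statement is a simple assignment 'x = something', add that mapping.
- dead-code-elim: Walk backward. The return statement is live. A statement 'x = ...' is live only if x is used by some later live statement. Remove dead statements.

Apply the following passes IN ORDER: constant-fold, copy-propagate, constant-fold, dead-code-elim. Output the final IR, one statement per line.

Answer: b = 0
return b

Derivation:
Initial IR:
  y = 3
  b = y - y
  a = 7
  z = 8 * 1
  v = z
  d = b - a
  c = b + 0
  return c
After constant-fold (8 stmts):
  y = 3
  b = y - y
  a = 7
  z = 8
  v = z
  d = b - a
  c = b
  return c
After copy-propagate (8 stmts):
  y = 3
  b = 3 - 3
  a = 7
  z = 8
  v = 8
  d = b - 7
  c = b
  return b
After constant-fold (8 stmts):
  y = 3
  b = 0
  a = 7
  z = 8
  v = 8
  d = b - 7
  c = b
  return b
After dead-code-elim (2 stmts):
  b = 0
  return b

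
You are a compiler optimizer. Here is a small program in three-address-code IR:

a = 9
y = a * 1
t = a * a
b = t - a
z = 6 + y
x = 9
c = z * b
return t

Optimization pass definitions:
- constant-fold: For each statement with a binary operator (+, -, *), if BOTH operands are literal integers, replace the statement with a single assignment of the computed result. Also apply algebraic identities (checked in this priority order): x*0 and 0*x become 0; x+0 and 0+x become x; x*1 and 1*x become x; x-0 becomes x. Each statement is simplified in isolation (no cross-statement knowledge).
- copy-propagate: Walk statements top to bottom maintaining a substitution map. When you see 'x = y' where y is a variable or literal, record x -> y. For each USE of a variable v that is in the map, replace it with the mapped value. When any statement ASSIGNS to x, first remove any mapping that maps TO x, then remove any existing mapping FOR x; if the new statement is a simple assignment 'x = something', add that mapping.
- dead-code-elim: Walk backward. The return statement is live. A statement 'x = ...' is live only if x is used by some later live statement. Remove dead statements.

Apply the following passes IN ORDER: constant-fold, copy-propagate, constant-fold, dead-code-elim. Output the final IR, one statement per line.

Initial IR:
  a = 9
  y = a * 1
  t = a * a
  b = t - a
  z = 6 + y
  x = 9
  c = z * b
  return t
After constant-fold (8 stmts):
  a = 9
  y = a
  t = a * a
  b = t - a
  z = 6 + y
  x = 9
  c = z * b
  return t
After copy-propagate (8 stmts):
  a = 9
  y = 9
  t = 9 * 9
  b = t - 9
  z = 6 + 9
  x = 9
  c = z * b
  return t
After constant-fold (8 stmts):
  a = 9
  y = 9
  t = 81
  b = t - 9
  z = 15
  x = 9
  c = z * b
  return t
After dead-code-elim (2 stmts):
  t = 81
  return t

Answer: t = 81
return t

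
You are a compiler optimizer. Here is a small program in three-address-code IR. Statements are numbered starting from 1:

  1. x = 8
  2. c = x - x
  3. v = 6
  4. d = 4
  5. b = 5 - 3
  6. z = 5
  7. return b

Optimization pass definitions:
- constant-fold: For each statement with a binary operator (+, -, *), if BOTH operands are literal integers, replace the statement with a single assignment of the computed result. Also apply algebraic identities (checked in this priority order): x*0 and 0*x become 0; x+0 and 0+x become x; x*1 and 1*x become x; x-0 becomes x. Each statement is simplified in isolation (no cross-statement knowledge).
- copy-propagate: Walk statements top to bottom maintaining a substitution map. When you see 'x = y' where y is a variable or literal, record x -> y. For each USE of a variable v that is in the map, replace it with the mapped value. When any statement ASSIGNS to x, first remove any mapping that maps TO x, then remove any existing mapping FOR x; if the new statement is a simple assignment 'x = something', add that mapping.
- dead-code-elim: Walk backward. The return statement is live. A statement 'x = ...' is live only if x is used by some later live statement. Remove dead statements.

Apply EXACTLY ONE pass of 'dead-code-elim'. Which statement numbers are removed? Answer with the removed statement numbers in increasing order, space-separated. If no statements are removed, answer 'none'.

Answer: 1 2 3 4 6

Derivation:
Backward liveness scan:
Stmt 1 'x = 8': DEAD (x not in live set [])
Stmt 2 'c = x - x': DEAD (c not in live set [])
Stmt 3 'v = 6': DEAD (v not in live set [])
Stmt 4 'd = 4': DEAD (d not in live set [])
Stmt 5 'b = 5 - 3': KEEP (b is live); live-in = []
Stmt 6 'z = 5': DEAD (z not in live set ['b'])
Stmt 7 'return b': KEEP (return); live-in = ['b']
Removed statement numbers: [1, 2, 3, 4, 6]
Surviving IR:
  b = 5 - 3
  return b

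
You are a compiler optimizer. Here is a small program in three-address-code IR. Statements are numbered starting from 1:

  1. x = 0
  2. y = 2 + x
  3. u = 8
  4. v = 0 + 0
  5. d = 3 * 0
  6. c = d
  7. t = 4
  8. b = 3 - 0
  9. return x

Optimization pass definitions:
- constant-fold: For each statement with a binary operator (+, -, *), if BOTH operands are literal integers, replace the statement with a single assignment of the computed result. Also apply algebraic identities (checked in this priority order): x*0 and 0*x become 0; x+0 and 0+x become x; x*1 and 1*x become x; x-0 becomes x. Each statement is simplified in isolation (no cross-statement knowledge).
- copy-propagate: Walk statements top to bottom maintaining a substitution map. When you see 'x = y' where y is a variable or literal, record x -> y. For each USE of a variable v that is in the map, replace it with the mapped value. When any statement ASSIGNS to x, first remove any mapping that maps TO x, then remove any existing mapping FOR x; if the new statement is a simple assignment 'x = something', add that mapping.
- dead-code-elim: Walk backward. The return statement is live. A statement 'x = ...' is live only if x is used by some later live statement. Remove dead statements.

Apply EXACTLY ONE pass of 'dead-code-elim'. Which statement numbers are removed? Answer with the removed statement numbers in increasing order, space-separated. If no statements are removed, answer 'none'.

Backward liveness scan:
Stmt 1 'x = 0': KEEP (x is live); live-in = []
Stmt 2 'y = 2 + x': DEAD (y not in live set ['x'])
Stmt 3 'u = 8': DEAD (u not in live set ['x'])
Stmt 4 'v = 0 + 0': DEAD (v not in live set ['x'])
Stmt 5 'd = 3 * 0': DEAD (d not in live set ['x'])
Stmt 6 'c = d': DEAD (c not in live set ['x'])
Stmt 7 't = 4': DEAD (t not in live set ['x'])
Stmt 8 'b = 3 - 0': DEAD (b not in live set ['x'])
Stmt 9 'return x': KEEP (return); live-in = ['x']
Removed statement numbers: [2, 3, 4, 5, 6, 7, 8]
Surviving IR:
  x = 0
  return x

Answer: 2 3 4 5 6 7 8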